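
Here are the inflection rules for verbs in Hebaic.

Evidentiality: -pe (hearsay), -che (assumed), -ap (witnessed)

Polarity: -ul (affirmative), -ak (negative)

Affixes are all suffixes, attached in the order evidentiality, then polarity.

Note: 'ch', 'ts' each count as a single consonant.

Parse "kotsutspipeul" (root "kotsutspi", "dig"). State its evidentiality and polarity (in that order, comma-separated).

Segment: kotsutspi-pe-ul.
evidentiality: -pe → hearsay.
polarity: -ul → affirmative.

hearsay, affirmative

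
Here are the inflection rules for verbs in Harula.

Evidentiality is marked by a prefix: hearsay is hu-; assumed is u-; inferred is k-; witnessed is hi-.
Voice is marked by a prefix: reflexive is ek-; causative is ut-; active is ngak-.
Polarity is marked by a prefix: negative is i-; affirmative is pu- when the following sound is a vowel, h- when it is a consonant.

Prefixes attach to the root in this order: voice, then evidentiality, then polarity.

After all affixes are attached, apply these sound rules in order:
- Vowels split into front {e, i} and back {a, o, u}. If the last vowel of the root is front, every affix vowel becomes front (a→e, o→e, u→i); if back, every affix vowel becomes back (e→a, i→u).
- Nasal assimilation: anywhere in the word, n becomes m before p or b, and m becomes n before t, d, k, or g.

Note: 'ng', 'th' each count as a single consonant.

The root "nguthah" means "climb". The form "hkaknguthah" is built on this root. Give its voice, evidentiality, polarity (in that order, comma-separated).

Segment: h-k-ek-nguthah.
voice: ek- → reflexive.
evidentiality: k- → inferred.
polarity: pu/h- → affirmative.

reflexive, inferred, affirmative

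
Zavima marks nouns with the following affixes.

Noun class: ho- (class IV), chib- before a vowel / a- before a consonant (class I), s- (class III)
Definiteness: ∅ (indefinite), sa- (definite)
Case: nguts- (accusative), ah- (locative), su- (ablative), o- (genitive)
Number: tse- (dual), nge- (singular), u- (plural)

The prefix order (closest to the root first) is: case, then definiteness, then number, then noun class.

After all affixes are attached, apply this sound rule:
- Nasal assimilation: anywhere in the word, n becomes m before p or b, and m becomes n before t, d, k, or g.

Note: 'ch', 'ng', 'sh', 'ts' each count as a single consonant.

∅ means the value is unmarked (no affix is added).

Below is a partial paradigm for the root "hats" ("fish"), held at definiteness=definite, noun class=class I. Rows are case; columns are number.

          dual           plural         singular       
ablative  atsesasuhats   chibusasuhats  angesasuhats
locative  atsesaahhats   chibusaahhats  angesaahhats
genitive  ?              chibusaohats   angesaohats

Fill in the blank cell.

atsesaohats

Attach case genitive o- → ohats.
Attach definiteness definite sa- → saohats.
Attach number dual tse- → tsesaohats.
Attach noun class class I a- (before consonant 'ts') → atsesaohats.
Nasal assimilation: no change.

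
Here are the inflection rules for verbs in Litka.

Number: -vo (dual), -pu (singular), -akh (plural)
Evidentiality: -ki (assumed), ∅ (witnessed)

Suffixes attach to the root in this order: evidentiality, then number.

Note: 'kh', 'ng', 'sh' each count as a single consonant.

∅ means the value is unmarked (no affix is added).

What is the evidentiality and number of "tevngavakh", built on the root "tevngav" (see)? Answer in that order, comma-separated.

witnessed, plural

Segment: tevngav-akh.
evidentiality: ∅ → witnessed.
number: -akh → plural.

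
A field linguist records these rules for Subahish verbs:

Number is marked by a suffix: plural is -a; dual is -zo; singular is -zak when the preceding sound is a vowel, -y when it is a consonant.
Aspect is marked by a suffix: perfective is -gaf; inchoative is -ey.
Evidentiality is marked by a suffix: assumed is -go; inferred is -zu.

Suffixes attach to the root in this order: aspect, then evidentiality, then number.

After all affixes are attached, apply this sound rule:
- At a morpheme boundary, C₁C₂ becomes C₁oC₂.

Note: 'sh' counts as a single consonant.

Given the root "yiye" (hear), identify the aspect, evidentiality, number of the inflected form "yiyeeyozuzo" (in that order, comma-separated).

inchoative, inferred, dual

Segment: yiye-ey-zu-zo.
aspect: -ey → inchoative.
evidentiality: -zu → inferred.
number: -zo → dual.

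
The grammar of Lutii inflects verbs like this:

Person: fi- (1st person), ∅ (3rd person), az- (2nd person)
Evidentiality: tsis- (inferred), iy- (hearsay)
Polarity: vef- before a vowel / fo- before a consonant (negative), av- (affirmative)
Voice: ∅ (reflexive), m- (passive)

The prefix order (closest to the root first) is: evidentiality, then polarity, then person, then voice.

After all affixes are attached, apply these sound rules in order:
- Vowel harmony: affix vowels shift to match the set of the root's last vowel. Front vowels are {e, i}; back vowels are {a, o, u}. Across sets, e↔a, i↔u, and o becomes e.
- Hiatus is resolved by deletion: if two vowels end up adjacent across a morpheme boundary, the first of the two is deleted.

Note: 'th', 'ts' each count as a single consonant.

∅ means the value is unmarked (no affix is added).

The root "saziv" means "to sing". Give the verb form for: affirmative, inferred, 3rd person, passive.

Attach evidentiality inferred tsis- → tsissaziv.
Attach polarity affirmative av- → avtsissaziv.
person = 3rd person: zero marking, form stays avtsissaziv.
Attach voice passive m- → mavtsissaziv.
Apply vowel harmony: mavtsissaziv → mevtsissaziv.
Vowel deletion: no change.

mevtsissaziv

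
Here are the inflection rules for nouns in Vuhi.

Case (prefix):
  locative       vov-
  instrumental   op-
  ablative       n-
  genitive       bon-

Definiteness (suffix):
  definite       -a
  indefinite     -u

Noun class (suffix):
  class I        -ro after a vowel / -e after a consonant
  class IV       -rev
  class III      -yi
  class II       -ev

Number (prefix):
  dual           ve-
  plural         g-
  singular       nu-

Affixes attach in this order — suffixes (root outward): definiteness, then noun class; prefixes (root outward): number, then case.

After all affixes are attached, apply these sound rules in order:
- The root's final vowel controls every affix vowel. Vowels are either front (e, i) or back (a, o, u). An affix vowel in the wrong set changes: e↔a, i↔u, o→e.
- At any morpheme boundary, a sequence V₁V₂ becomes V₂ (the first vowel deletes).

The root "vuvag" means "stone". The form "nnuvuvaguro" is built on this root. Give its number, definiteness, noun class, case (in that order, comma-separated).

Segment: n-nu-vuvag-u-ro.
number: nu- → singular.
definiteness: -u → indefinite.
noun class: -ro/e → class I.
case: n- → ablative.

singular, indefinite, class I, ablative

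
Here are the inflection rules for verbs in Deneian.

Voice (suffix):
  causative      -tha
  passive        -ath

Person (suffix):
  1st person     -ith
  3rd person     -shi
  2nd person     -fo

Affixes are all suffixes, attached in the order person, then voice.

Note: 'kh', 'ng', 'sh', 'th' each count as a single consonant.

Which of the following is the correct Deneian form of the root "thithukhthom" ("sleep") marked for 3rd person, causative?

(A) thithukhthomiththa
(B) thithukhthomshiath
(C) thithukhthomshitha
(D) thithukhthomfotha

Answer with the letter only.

C

Attach person 3rd person -shi → thithukhthomshi.
Attach voice causative -tha → thithukhthomshitha.
So the correct form is thithukhthomshitha, option (C).
(D) thithukhthomfotha is wrong: it uses 2nd person instead of 3rd person for person.
(B) thithukhthomshiath is wrong: it uses passive instead of causative for voice.
(A) thithukhthomiththa is wrong: it uses 1st person instead of 3rd person for person.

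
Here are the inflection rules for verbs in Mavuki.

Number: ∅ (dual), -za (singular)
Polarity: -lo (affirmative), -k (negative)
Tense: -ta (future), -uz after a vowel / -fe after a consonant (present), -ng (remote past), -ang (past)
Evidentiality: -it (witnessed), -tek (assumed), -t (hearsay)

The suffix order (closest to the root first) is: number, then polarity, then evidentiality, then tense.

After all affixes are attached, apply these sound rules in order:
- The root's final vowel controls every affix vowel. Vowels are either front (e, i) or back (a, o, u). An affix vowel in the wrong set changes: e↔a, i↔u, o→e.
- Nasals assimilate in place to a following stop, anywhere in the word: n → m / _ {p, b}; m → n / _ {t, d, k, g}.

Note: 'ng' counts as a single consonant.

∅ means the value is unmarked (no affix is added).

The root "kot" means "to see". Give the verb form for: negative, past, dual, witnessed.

number = dual: zero marking, form stays kot.
Attach polarity negative -k → kotk.
Attach evidentiality witnessed -it → kotkit.
Attach tense past -ang → kotkitang.
Apply vowel harmony: kotkitang → kotkutang.
Nasal assimilation: no change.

kotkutang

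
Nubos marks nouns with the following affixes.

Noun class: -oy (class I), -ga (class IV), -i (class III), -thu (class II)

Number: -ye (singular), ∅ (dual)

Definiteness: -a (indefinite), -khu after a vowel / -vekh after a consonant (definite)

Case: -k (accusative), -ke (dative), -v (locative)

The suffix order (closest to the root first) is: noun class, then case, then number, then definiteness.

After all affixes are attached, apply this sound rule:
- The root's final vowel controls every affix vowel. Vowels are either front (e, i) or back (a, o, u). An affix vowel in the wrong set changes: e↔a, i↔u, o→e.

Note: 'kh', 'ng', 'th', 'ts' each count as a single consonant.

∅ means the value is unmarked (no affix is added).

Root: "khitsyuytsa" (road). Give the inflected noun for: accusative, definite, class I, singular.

khitsyuytsaoykyakhu

Attach noun class class I -oy → khitsyuytsaoy.
Attach case accusative -k → khitsyuytsaoyk.
Attach number singular -ye → khitsyuytsaoykye.
Attach definiteness definite -khu (after vowel 'e') → khitsyuytsaoykyekhu.
Apply vowel harmony: khitsyuytsaoykyekhu → khitsyuytsaoykyakhu.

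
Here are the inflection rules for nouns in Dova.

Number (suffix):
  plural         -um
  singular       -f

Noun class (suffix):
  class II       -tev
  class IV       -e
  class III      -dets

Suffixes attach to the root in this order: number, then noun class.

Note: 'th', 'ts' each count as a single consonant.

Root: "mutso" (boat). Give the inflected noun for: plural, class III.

mutsoumdets

Attach number plural -um → mutsoum.
Attach noun class class III -dets → mutsoumdets.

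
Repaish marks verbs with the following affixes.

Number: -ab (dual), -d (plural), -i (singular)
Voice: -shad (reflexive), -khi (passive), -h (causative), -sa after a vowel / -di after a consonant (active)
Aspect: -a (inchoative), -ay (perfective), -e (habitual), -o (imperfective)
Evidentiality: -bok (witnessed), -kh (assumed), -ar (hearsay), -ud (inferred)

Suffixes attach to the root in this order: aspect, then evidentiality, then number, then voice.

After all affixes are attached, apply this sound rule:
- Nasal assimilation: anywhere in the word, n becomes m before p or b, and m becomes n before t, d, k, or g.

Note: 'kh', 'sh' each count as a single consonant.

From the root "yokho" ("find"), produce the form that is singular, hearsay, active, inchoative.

Attach aspect inchoative -a → yokhoa.
Attach evidentiality hearsay -ar → yokhoaar.
Attach number singular -i → yokhoaari.
Attach voice active -sa (after vowel 'i') → yokhoaarisa.
Nasal assimilation: no change.

yokhoaarisa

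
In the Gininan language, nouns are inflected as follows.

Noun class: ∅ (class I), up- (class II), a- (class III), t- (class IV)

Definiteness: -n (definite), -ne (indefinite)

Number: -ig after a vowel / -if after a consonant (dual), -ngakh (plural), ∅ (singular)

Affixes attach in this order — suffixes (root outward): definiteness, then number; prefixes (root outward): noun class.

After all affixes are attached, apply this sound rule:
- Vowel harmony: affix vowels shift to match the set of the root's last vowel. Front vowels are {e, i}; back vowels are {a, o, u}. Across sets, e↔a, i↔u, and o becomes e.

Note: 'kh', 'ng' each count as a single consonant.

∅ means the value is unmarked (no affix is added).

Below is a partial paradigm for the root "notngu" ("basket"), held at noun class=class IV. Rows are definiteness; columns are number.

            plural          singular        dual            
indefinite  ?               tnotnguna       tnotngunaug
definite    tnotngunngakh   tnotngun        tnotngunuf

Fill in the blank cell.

tnotngunangakh

Attach definiteness indefinite -ne → notngune.
Attach number plural -ngakh → notngunengakh.
Attach noun class class IV t- → tnotngunengakh.
Apply vowel harmony: tnotngunengakh → tnotngunangakh.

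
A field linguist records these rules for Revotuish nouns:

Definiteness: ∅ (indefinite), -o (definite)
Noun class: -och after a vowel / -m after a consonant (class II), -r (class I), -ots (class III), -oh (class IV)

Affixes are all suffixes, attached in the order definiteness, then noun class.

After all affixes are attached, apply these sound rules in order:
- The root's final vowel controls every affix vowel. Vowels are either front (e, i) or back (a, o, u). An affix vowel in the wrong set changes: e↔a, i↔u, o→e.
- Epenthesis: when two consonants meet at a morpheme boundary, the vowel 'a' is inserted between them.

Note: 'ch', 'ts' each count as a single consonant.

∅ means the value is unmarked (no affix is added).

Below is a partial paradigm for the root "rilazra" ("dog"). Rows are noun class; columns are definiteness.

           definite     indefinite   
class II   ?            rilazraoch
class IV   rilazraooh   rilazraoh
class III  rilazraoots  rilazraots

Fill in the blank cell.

Attach definiteness definite -o → rilazrao.
Attach noun class class II -och (after vowel 'o') → rilazraooch.
Vowel harmony: no change.
Epenthesis: no change.

rilazraooch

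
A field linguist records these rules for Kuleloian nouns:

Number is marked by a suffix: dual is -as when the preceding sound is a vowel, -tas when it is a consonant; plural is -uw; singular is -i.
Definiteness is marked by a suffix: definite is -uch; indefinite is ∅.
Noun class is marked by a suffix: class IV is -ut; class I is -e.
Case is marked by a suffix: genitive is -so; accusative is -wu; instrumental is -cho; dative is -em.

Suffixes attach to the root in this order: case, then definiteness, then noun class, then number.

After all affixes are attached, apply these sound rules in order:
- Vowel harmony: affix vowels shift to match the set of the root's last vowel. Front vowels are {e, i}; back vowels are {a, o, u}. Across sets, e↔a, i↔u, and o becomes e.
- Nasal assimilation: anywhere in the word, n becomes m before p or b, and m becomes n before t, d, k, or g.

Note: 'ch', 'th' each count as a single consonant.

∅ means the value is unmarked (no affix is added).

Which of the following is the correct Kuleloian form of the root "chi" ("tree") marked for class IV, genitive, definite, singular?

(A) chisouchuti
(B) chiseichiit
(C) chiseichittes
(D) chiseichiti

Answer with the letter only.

Attach case genitive -so → chiso.
Attach definiteness definite -uch → chisouch.
Attach noun class class IV -ut → chisouchut.
Attach number singular -i → chisouchuti.
Apply vowel harmony: chisouchuti → chiseichiti.
Nasal assimilation: no change.
So the correct form is chiseichiti, option (D).
(A) chisouchuti is wrong: it fails to apply the sound rule(s).
(B) chiseichiit is wrong: it has the affixes in the wrong order.
(C) chiseichittes is wrong: it uses dual instead of singular for number.

D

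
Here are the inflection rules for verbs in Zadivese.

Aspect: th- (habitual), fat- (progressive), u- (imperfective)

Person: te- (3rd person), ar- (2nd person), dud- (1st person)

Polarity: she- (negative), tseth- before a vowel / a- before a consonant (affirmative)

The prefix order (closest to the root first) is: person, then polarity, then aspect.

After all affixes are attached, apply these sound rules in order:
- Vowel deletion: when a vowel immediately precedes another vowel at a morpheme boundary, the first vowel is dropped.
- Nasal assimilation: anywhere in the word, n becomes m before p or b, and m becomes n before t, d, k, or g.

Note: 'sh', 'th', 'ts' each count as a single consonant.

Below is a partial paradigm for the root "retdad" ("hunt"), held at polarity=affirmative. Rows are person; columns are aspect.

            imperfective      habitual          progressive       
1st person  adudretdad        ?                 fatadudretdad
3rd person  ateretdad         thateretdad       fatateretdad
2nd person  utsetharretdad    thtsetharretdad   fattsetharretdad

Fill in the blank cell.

Attach person 1st person dud- → dudretdad.
Attach polarity affirmative a- (before consonant 'd') → adudretdad.
Attach aspect habitual th- → thadudretdad.
Vowel deletion: no change.
Nasal assimilation: no change.

thadudretdad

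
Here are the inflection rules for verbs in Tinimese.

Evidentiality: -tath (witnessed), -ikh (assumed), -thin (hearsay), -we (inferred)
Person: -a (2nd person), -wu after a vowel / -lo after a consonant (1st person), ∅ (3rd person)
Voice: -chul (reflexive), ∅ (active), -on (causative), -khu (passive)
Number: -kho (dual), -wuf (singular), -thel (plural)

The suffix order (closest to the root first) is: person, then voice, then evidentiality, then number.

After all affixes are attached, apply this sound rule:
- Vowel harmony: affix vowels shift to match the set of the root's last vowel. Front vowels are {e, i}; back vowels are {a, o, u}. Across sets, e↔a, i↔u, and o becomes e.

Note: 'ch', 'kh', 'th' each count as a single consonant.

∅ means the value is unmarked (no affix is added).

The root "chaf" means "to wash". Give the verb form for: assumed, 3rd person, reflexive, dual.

person = 3rd person: zero marking, form stays chaf.
Attach voice reflexive -chul → chafchul.
Attach evidentiality assumed -ikh → chafchulikh.
Attach number dual -kho → chafchulikhkho.
Apply vowel harmony: chafchulikhkho → chafchulukhkho.

chafchulukhkho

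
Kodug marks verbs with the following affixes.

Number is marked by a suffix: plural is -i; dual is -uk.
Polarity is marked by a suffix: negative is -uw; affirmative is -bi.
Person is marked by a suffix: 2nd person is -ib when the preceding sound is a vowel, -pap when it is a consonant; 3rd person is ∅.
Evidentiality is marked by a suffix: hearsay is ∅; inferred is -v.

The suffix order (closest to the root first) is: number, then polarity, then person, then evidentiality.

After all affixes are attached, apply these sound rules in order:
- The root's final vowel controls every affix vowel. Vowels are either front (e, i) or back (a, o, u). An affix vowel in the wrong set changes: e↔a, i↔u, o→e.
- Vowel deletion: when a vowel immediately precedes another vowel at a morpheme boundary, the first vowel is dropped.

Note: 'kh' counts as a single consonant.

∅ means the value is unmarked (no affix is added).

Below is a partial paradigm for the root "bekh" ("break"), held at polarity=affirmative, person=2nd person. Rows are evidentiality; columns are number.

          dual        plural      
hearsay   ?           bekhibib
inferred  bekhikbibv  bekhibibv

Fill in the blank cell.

bekhikbib

Attach number dual -uk → bekhuk.
Attach polarity affirmative -bi → bekhukbi.
Attach person 2nd person -ib (after vowel 'i') → bekhukbiib.
evidentiality = hearsay: zero marking, form stays bekhukbiib.
Apply vowel harmony: bekhukbiib → bekhikbiib.
Apply vowel deletion: bekhikbiib → bekhikbib.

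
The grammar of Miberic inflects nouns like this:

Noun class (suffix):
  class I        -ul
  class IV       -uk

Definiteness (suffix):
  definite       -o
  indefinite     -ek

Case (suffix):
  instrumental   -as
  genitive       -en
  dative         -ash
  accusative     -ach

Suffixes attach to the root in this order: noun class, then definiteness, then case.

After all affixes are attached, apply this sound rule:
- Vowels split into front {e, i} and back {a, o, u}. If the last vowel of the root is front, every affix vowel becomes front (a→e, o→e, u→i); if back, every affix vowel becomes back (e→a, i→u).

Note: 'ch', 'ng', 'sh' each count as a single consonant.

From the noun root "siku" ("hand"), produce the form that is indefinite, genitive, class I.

sikuulakan

Attach noun class class I -ul → sikuul.
Attach definiteness indefinite -ek → sikuulek.
Attach case genitive -en → sikuuleken.
Apply vowel harmony: sikuuleken → sikuulakan.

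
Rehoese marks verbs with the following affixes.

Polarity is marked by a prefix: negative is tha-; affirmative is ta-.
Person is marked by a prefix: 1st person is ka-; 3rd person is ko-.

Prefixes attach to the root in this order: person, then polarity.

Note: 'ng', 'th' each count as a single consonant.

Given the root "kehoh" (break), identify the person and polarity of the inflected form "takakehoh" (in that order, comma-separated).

1st person, affirmative

Segment: ta-ka-kehoh.
person: ka- → 1st person.
polarity: ta- → affirmative.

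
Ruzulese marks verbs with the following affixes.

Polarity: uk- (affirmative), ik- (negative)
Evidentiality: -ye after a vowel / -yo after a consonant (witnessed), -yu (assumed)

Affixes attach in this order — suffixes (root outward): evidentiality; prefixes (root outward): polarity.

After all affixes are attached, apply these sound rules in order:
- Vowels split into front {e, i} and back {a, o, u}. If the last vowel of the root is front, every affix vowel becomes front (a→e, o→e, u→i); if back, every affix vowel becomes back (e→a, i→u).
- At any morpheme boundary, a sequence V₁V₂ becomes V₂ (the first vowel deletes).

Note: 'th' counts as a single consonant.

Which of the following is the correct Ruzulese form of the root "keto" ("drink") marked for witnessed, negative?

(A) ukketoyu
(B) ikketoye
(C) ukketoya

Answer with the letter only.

C

Attach polarity negative ik- → ikketo.
Attach evidentiality witnessed -ye (after vowel 'o') → ikketoye.
Apply vowel harmony: ikketoye → ukketoya.
Vowel deletion: no change.
So the correct form is ukketoya, option (C).
(B) ikketoye is wrong: it fails to apply the sound rule(s).
(A) ukketoyu is wrong: it uses assumed instead of witnessed for evidentiality.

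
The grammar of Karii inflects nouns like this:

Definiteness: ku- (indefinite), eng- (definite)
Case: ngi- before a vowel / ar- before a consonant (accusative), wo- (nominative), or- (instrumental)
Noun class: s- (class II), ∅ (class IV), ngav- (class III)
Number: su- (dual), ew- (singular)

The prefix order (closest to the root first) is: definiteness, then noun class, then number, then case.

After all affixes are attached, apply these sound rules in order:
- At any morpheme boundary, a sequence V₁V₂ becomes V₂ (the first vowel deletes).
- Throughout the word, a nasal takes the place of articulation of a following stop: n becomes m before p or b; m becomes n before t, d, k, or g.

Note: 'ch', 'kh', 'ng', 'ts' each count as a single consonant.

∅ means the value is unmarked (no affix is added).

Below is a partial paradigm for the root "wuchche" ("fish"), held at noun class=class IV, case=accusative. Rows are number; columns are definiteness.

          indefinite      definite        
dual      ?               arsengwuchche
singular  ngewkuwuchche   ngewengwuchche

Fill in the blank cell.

Attach definiteness indefinite ku- → kuwuchche.
noun class = class IV: zero marking, form stays kuwuchche.
Attach number dual su- → sukuwuchche.
Attach case accusative ar- (before consonant 's') → arsukuwuchche.
Vowel deletion: no change.
Nasal assimilation: no change.

arsukuwuchche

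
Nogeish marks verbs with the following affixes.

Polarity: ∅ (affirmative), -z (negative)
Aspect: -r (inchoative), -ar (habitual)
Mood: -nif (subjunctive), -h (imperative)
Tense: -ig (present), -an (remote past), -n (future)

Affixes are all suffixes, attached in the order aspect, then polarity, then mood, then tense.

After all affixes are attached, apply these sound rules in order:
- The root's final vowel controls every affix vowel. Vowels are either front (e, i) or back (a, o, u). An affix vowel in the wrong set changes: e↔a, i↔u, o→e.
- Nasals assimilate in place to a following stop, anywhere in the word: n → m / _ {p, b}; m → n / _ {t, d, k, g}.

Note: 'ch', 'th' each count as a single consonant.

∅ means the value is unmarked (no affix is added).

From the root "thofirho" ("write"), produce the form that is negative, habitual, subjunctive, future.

thofirhoarznufn

Attach aspect habitual -ar → thofirhoar.
Attach polarity negative -z → thofirhoarz.
Attach mood subjunctive -nif → thofirhoarznif.
Attach tense future -n → thofirhoarznifn.
Apply vowel harmony: thofirhoarznifn → thofirhoarznufn.
Nasal assimilation: no change.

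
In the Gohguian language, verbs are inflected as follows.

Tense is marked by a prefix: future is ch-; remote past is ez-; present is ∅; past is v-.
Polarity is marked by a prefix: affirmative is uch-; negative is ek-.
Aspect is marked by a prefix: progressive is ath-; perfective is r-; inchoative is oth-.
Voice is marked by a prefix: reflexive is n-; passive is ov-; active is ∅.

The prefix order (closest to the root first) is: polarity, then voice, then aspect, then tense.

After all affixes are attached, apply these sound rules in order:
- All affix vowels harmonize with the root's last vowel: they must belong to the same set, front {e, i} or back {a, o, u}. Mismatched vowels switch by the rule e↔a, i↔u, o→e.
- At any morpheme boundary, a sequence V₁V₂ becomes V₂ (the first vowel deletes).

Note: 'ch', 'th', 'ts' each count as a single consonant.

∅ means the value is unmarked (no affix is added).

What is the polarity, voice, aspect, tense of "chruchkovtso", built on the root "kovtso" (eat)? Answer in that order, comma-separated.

Segment: ch-r-uch-kovtso.
polarity: uch- → affirmative.
voice: ∅ → active.
aspect: r- → perfective.
tense: ch- → future.

affirmative, active, perfective, future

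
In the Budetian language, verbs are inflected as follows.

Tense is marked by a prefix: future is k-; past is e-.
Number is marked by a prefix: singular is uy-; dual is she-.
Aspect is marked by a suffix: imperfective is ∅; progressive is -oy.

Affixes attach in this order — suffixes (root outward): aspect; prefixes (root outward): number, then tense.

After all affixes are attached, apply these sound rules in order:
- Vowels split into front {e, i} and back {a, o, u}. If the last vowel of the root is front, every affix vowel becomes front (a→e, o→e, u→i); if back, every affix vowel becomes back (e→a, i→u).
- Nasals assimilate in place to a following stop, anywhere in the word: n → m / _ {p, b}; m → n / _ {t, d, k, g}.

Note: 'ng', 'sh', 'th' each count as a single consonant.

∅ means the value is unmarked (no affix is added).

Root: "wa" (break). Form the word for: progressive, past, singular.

Attach number singular uy- → uywa.
Attach tense past e- → euywa.
Attach aspect progressive -oy → euywaoy.
Apply vowel harmony: euywaoy → auywaoy.
Nasal assimilation: no change.

auywaoy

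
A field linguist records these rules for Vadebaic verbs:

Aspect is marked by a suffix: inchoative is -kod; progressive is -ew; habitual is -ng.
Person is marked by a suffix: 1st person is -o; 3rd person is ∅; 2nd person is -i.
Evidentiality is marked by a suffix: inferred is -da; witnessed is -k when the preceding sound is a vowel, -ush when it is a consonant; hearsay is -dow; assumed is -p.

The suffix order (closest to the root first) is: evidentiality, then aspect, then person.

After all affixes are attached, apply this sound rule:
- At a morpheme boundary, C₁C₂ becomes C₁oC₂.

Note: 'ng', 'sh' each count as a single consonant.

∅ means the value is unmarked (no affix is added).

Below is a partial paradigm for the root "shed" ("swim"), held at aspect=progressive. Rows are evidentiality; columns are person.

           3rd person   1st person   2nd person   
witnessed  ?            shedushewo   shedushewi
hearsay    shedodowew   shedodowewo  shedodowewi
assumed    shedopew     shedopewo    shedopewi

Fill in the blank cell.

shedushew

Attach evidentiality witnessed -ush (after consonant 'd') → shedush.
Attach aspect progressive -ew → shedushew.
person = 3rd person: zero marking, form stays shedushew.
Epenthesis: no change.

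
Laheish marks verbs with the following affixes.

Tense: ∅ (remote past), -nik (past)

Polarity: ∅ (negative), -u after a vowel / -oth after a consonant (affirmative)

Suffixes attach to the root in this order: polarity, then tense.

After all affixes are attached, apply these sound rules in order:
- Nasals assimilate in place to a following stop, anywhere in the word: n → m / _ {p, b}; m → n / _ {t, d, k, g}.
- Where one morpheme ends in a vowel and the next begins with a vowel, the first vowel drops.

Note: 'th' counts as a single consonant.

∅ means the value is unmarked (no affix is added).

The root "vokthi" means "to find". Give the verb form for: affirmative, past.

Attach polarity affirmative -u (after vowel 'i') → vokthiu.
Attach tense past -nik → vokthiunik.
Nasal assimilation: no change.
Apply vowel deletion: vokthiunik → vokthunik.

vokthunik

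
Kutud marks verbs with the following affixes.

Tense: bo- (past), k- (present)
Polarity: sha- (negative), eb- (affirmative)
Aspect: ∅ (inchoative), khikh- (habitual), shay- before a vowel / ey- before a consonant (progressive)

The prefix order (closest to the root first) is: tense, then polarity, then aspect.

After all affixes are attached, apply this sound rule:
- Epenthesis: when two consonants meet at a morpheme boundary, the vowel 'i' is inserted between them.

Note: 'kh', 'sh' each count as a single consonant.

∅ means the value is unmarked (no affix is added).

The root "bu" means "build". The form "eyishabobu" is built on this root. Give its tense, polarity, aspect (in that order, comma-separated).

Segment: ey-sha-bo-bu.
tense: bo- → past.
polarity: sha- → negative.
aspect: shay/ey- → progressive.

past, negative, progressive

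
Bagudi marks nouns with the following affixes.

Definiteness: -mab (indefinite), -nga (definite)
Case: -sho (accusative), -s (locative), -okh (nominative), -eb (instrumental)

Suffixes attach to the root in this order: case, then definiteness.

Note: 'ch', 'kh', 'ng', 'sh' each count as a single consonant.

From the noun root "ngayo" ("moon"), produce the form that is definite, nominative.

Attach case nominative -okh → ngayookh.
Attach definiteness definite -nga → ngayookhnga.

ngayookhnga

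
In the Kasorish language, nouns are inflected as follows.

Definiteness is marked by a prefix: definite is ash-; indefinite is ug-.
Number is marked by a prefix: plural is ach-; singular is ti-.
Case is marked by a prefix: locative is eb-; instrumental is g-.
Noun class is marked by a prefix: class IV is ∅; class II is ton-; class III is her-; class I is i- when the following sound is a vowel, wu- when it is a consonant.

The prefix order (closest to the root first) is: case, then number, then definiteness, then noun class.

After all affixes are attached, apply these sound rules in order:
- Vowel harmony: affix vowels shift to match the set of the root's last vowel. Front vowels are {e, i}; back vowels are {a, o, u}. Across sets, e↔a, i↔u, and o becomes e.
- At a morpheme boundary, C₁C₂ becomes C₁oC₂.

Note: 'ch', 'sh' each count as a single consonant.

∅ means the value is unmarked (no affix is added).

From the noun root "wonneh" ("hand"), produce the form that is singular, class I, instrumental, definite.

ieshotigowonneh

Attach case instrumental g- → gwonneh.
Attach number singular ti- → tigwonneh.
Attach definiteness definite ash- → ashtigwonneh.
Attach noun class class I i- (before vowel 'a') → iashtigwonneh.
Apply vowel harmony: iashtigwonneh → ieshtigwonneh.
Apply epenthesis: ieshtigwonneh → ieshotigowonneh.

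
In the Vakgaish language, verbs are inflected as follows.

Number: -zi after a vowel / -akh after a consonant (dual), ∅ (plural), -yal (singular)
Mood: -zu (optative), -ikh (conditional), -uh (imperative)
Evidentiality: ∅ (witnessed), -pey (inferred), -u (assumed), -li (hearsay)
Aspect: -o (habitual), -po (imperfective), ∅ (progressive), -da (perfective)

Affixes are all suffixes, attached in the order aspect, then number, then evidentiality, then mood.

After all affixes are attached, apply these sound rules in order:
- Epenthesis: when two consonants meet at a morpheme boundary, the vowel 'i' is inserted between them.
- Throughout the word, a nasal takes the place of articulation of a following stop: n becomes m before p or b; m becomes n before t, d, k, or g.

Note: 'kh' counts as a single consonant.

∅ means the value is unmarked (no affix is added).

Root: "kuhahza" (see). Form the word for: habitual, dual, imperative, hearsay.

kuhahzaoziliuh

Attach aspect habitual -o → kuhahzao.
Attach number dual -zi (after vowel 'o') → kuhahzaozi.
Attach evidentiality hearsay -li → kuhahzaozili.
Attach mood imperative -uh → kuhahzaoziliuh.
Epenthesis: no change.
Nasal assimilation: no change.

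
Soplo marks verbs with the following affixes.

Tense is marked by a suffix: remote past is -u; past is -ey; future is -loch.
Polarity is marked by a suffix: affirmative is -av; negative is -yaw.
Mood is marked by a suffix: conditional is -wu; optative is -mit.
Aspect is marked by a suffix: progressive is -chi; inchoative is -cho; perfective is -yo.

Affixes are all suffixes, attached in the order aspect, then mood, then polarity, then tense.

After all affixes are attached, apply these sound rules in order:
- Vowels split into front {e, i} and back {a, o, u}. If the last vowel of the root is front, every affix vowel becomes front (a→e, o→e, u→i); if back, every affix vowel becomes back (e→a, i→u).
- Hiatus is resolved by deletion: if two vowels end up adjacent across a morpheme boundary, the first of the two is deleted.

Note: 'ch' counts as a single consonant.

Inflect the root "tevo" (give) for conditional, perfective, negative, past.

Attach aspect perfective -yo → tevoyo.
Attach mood conditional -wu → tevoyowu.
Attach polarity negative -yaw → tevoyowuyaw.
Attach tense past -ey → tevoyowuyawey.
Apply vowel harmony: tevoyowuyawey → tevoyowuyaway.
Vowel deletion: no change.

tevoyowuyaway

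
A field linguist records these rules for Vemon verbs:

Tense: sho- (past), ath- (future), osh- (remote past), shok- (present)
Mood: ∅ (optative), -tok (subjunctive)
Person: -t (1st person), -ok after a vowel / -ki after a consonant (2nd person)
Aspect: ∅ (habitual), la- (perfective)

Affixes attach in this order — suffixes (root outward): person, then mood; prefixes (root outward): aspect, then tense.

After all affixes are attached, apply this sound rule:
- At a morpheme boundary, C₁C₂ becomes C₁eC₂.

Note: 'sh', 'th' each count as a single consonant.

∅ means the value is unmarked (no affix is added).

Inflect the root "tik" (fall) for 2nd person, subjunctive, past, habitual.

aspect = habitual: zero marking, form stays tik.
Attach person 2nd person -ki (after consonant 'k') → tikki.
Attach mood subjunctive -tok → tikkitok.
Attach tense past sho- → shotikkitok.
Apply epenthesis: shotikkitok → shotikekitok.

shotikekitok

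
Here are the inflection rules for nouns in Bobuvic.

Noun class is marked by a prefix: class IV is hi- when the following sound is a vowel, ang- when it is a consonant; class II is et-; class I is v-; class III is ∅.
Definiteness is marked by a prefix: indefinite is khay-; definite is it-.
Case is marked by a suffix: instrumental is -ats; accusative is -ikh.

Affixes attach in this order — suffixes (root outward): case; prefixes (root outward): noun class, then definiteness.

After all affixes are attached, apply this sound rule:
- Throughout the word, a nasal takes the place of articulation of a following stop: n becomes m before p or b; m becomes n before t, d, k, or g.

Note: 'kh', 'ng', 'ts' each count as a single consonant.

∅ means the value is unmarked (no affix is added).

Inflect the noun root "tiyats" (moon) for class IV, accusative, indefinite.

khayangtiyatsikh

Attach noun class class IV ang- (before consonant 't') → angtiyats.
Attach definiteness indefinite khay- → khayangtiyats.
Attach case accusative -ikh → khayangtiyatsikh.
Nasal assimilation: no change.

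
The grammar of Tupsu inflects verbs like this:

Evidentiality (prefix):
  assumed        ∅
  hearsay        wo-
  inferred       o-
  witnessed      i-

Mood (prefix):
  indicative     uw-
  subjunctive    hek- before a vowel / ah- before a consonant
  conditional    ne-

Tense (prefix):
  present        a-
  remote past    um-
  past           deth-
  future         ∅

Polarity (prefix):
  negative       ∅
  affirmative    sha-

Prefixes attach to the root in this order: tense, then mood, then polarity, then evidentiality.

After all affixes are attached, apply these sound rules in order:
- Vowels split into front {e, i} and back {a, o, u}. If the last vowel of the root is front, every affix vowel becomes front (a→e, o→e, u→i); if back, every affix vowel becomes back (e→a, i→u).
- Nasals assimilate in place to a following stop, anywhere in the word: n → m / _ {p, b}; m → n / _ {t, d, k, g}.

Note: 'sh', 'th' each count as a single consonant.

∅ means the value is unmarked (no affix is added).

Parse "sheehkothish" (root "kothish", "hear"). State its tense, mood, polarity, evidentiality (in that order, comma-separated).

future, subjunctive, affirmative, assumed

Segment: sha-ah-kothish.
tense: ∅ → future.
mood: hek/ah- → subjunctive.
polarity: sha- → affirmative.
evidentiality: ∅ → assumed.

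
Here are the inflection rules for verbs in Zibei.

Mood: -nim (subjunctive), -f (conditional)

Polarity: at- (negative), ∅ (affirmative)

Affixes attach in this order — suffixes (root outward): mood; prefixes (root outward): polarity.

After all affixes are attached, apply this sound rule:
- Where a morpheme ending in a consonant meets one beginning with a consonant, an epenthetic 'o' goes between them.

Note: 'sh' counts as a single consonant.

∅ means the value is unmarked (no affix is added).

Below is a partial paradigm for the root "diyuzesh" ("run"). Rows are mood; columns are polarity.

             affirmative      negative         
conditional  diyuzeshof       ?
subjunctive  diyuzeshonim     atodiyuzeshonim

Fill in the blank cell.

atodiyuzeshof

Attach polarity negative at- → atdiyuzesh.
Attach mood conditional -f → atdiyuzeshf.
Apply epenthesis: atdiyuzeshf → atodiyuzeshof.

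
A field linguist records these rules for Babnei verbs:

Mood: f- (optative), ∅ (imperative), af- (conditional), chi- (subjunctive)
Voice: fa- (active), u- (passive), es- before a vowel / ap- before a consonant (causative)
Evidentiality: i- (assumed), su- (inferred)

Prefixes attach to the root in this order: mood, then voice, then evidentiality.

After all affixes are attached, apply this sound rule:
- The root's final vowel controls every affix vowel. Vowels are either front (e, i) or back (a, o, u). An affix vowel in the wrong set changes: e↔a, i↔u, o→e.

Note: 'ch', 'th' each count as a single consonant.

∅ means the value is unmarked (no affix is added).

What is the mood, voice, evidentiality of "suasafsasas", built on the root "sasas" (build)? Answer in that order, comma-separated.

conditional, causative, inferred

Segment: su-es-af-sasas.
mood: af- → conditional.
voice: es/ap- → causative.
evidentiality: su- → inferred.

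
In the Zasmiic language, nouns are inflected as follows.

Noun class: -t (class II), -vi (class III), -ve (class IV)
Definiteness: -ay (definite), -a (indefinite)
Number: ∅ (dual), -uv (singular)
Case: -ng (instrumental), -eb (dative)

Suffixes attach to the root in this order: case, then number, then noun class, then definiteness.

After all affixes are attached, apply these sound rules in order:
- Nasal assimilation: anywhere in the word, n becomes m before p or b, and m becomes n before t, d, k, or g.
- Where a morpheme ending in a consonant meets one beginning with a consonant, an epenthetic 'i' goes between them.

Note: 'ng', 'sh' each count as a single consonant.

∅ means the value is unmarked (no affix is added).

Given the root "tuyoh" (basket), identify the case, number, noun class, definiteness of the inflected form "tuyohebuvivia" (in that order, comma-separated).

Segment: tuyoh-eb-uv-vi-a.
case: -eb → dative.
number: -uv → singular.
noun class: -vi → class III.
definiteness: -a → indefinite.

dative, singular, class III, indefinite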